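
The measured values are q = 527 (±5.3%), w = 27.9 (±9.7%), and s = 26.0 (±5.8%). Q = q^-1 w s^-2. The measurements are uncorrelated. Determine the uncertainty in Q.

1.25e-05

Products/powers → add relative errors in quadrature, weighted by exponent:
  (-1·δq/q)² = (-1×0.0530)² = 0.00281;  (1·δw/w)² = (1×0.0970)² = 0.00941;  (-2·δs/s)² = (-2×0.0580)² = 0.0135
δQ/Q = √(0.0257) = 0.160
Q = 7.83e-05, so δQ = 0.160 × 7.83e-05 = 1.25e-05.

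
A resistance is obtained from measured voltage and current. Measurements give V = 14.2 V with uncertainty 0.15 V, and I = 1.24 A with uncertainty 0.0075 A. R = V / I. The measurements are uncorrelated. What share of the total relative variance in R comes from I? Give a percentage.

24.7%

(δR/R)² = (1·δV/V)² + (-1·δI/I)²
  V term: (1×0.0106)² = 0.000112
  I term: (-1×0.00605)² = 3.66e-05
Total = 0.000148. Share from I = 3.66e-05/0.000148 = 0.247.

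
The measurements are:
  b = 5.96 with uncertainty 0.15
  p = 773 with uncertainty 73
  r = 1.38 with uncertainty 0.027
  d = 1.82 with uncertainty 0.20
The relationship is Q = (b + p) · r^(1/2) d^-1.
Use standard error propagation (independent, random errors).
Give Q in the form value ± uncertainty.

Let u = b + p = 779. δu = √(δb² + δp²) = √(0.0225 + 5330) = 73.0, so δu/u = 0.0937.
Q is then a monomial in u, r, d:
δQ/Q = √((δu/u)² + (½·δr/r)² + (-1·δd/d)²) = √(0.00878 + 9.57e-05 + 0.0121) = 0.145
Q = 503, so δQ = 0.145 × 503 = 72.8.

503 ± 72.8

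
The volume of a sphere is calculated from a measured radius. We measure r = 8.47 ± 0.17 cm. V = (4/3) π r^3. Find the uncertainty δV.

153 cm^3

Since V is a product/quotient, work with relative uncertainties:
  (3·δr/r)² = (3×0.0201)² = 0.00363
δV/V = √(0.00363) = 0.0602
V = 2550 cm^3, so δV = 0.0602 × 2550 = 153 cm^3.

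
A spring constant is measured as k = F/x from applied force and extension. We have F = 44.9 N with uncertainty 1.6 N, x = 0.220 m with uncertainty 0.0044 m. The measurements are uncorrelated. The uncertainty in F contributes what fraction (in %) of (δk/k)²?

(δk/k)² = (1·δF/F)² + (-1·δx/x)²
  F term: (1×0.0356)² = 0.00127
  x term: (-1×0.0200)² = 0.000400
Total = 0.00167. Share from F = 0.00127/0.00167 = 0.760.

76.0%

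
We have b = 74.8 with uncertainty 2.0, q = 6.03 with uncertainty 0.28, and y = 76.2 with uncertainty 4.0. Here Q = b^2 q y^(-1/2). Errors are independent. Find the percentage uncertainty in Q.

7.55%

For a monomial Q ∝ b^2, q, y^(-1/2), fractional errors add in quadrature:
  (2·δb/b)² = (2×0.0267)² = 0.00286;  (1·δq/q)² = (1×0.0464)² = 0.00216;  (−½·δy/y)² = (-0.5×0.0525)² = 0.000689
δQ/Q = √(0.00570) = 0.0755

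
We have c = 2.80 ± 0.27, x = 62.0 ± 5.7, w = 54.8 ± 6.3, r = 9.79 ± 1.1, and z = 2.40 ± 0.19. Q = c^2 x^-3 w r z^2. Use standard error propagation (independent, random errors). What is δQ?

0.0412

Products/powers → add relative errors in quadrature, weighted by exponent:
  (2·δc/c)² = (2×0.0964)² = 0.0372;  (-3·δx/x)² = (-3×0.0919)² = 0.0761;  (1·δw/w)² = (1×0.115)² = 0.0132;  (1·δr/r)² = (1×0.112)² = 0.0126;  (2·δz/z)² = (2×0.0792)² = 0.0251
δQ/Q = √(0.164) = 0.405
Q = 0.102, so δQ = 0.405 × 0.102 = 0.0412.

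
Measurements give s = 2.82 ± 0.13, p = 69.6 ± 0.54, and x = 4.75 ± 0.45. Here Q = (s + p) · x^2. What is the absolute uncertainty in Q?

Let u = s + p = 72.4. δu = √(δs² + δp²) = √(0.0169 + 0.292) = 0.555, so δu/u = 0.00767.
Q is then a monomial in u, x:
δQ/Q = √((δu/u)² + (2·δx/x)²) = √(5.88e-05 + 0.0359) = 0.190
Q = 1630, so δQ = 0.190 × 1630 = 310.

310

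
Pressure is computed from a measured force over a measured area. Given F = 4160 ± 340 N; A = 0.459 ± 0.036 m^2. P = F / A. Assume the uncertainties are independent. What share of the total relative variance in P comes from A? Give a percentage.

47.9%

(δP/P)² = (1·δF/F)² + (-1·δA/A)²
  F term: (1×0.0817)² = 0.00668
  A term: (-1×0.0784)² = 0.00615
Total = 0.0128. Share from A = 0.00615/0.0128 = 0.479.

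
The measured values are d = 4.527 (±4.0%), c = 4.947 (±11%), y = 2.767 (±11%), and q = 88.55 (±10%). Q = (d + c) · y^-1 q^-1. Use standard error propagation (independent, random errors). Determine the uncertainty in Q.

Let u = d + c = 9.474. δu = √(δd² + δc²) = √(0.0328 + 0.296) = 0.574, so δu/u = 0.0605.
Q is then a monomial in u, y, q:
δQ/Q = √((δu/u)² + (-1·δy/y)² + (-1·δq/q)²) = √(0.00366 + 0.0121 + 0.0100) = 0.161
Q = 0.03867, so δQ = 0.161 × 0.03867 = 0.00621.

0.00621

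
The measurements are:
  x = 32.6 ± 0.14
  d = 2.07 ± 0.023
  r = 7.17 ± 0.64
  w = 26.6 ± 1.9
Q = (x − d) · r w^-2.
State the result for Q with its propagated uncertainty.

Let u = x − d = 30.5. δu = √(δx² + δd²) = √(0.0196 + 0.000529) = 0.142, so δu/u = 0.00465.
Q is then a monomial in u, r, w:
δQ/Q = √((δu/u)² + (1·δr/r)² + (-2·δw/w)²) = √(2.16e-05 + 0.00797 + 0.0204) = 0.169
Q = 0.309, so δQ = 0.169 × 0.309 = 0.0521.

0.309 ± 0.0521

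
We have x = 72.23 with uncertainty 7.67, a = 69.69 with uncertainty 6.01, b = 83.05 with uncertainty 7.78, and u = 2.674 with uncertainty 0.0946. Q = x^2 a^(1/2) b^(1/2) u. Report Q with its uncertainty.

(1.061 ± 0.238) × 10^6

Since Q is a product/quotient, work with relative uncertainties:
  (2·δx/x)² = (2×0.106)² = 0.0451;  (½·δa/a)² = (0.5×0.0862)² = 0.00186;  (½·δb/b)² = (0.5×0.0937)² = 0.00219;  (1·δu/u)² = (1×0.0354)² = 0.00125
δQ/Q = √(0.0504) = 0.225
Q = 1.061e+06, so δQ = 0.225 × 1.061e+06 = 2.38e+05.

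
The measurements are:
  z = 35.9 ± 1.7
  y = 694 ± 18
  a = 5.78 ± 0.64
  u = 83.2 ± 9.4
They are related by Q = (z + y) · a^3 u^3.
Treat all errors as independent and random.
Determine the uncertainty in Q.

3.86e+10

Let w = z + y = 730. δw = √(δz² + δy²) = √(2.89 + 324) = 18.1, so δw/w = 0.0248.
Q is then a monomial in w, a, u:
δQ/Q = √((δw/w)² + (3·δa/a)² + (3·δu/u)²) = √(0.000614 + 0.110 + 0.115) = 0.475
Q = 8.12e+10, so δQ = 0.475 × 8.12e+10 = 3.86e+10.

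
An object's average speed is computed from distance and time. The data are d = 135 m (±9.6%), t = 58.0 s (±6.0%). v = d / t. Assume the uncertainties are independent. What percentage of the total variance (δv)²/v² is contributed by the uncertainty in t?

28.1%

(δv/v)² = (1·δd/d)² + (-1·δt/t)²
  d term: (1×0.0960)² = 0.00922
  t term: (-1×0.0600)² = 0.00360
Total = 0.0128. Share from t = 0.00360/0.0128 = 0.281.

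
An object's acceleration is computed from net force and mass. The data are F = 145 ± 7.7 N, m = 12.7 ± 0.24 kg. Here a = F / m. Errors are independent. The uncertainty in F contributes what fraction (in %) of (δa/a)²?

(δa/a)² = (1·δF/F)² + (-1·δm/m)²
  F term: (1×0.0531)² = 0.00282
  m term: (-1×0.0189)² = 0.000357
Total = 0.00318. Share from F = 0.00282/0.00318 = 0.888.

88.8%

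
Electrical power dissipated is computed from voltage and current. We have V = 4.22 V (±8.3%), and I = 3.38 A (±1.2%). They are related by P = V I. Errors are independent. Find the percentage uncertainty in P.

Each factor contributes (exponent × relative error)² to (δP/P)²:
  (1·δV/V)² = (1×0.0830)² = 0.00689;  (1·δI/I)² = (1×0.0120)² = 0.000144
δP/P = √(0.00703) = 0.0839

8.39%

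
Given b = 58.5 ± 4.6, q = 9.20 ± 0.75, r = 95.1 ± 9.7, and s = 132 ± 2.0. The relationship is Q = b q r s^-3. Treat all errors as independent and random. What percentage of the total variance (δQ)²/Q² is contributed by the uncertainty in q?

(δQ/Q)² = (1·δb/b)² + (1·δq/q)² + (1·δr/r)² + (-3·δs/s)²
  b term: (1×0.0786)² = 0.00618
  q term: (1×0.0815)² = 0.00665
  r term: (1×0.102)² = 0.0104
  s term: (-3×0.0152)² = 0.00207
Total = 0.0253. Share from q = 0.00665/0.0253 = 0.263.

26.3%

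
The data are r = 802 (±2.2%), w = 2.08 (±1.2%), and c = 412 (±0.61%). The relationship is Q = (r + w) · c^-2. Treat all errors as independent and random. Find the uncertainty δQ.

Let u = r + w = 804. δu = √(δr² + δw²) = √(311 + 0.000623) = 17.6, so δu/u = 0.0219.
Q is then a monomial in u, c:
δQ/Q = √((δu/u)² + (-2·δc/c)²) = √(0.000482 + 0.000149) = 0.0251
Q = 0.00474, so δQ = 0.0251 × 0.00474 = 0.000119.

0.000119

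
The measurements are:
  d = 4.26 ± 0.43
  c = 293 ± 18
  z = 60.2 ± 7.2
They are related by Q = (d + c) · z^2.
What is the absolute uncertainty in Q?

Let u = d + c = 297. δu = √(δd² + δc²) = √(0.185 + 324) = 18.0, so δu/u = 0.0606.
Q is then a monomial in u, z:
δQ/Q = √((δu/u)² + (2·δz/z)²) = √(0.00367 + 0.0572) = 0.247
Q = 1.08e+06, so δQ = 0.247 × 1.08e+06 = 2.66e+05.

2.66e+05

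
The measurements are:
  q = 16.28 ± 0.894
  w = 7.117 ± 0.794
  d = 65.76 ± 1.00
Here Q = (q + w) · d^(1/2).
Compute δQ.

Let u = q + w = 23.40. δu = √(δq² + δw²) = √(0.799 + 0.630) = 1.20, so δu/u = 0.0511.
Q is then a monomial in u, d:
δQ/Q = √((δu/u)² + (½·δd/d)²) = √(0.00261 + 5.78e-05) = 0.0517
Q = 189.7, so δQ = 0.0517 × 189.7 = 9.80.

9.80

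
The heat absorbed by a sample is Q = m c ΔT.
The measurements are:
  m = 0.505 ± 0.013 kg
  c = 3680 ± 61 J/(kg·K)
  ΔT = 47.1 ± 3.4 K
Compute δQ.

Q is a product of powers, so relative uncertainties combine in quadrature:
  (1·δm/m)² = (1×0.0257)² = 0.000663;  (1·δc/c)² = (1×0.0166)² = 0.000275;  (1·δΔT/ΔT)² = (1×0.0722)² = 0.00521
δQ/Q = √(0.00615) = 0.0784
Q = 87500 J, so δQ = 0.0784 × 87500 = 6860 J.

6860 J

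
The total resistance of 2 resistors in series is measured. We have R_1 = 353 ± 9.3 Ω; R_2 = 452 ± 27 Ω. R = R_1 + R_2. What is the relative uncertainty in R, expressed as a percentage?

Sums and differences: (δR)² = Σ (cᵢ δxᵢ)².
  (δR_1)² = 86.5;  (δR_2)² = 729
δR = √(815) = 28.6 Ω
R = 805 Ω, so δR/R = 28.6/805 = 0.0355.

3.55%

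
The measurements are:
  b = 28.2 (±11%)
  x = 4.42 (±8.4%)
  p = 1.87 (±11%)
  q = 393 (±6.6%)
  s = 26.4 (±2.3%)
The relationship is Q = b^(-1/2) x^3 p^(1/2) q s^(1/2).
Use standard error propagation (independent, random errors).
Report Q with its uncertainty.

Each factor contributes (exponent × relative error)² to (δQ/Q)²:
  (−½·δb/b)² = (-0.5×0.110)² = 0.00302;  (3·δx/x)² = (3×0.0840)² = 0.0635;  (½·δp/p)² = (0.5×0.110)² = 0.00302;  (1·δq/q)² = (1×0.0660)² = 0.00436;  (½·δs/s)² = (0.5×0.0230)² = 0.000132
δQ/Q = √(0.0740) = 0.272
Q = 44900, so δQ = 0.272 × 44900 = 12200.

44900 ± 12200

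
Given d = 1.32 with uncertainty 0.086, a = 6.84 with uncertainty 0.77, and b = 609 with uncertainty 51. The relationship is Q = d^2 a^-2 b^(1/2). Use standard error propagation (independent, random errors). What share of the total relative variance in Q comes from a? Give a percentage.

73.0%

(δQ/Q)² = (2·δd/d)² + (-2·δa/a)² + (½·δb/b)²
  d term: (2×0.0652)² = 0.0170
  a term: (-2×0.113)² = 0.0507
  b term: (0.5×0.0837)² = 0.00175
Total = 0.0694. Share from a = 0.0507/0.0694 = 0.730.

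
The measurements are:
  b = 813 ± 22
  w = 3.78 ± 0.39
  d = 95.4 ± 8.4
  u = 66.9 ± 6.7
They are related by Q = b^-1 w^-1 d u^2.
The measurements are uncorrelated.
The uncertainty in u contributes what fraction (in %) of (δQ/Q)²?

67.7%

(δQ/Q)² = (-1·δb/b)² + (-1·δw/w)² + (1·δd/d)² + (2·δu/u)²
  b term: (-1×0.0271)² = 0.000732
  w term: (-1×0.103)² = 0.0106
  d term: (1×0.0881)² = 0.00775
  u term: (2×0.100)² = 0.0401
Total = 0.0592. Share from u = 0.0401/0.0592 = 0.677.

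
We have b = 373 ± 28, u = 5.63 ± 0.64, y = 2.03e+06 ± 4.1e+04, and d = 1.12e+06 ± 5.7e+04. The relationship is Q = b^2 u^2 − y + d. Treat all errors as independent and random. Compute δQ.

Let p = b^2·u^2 = 4.41e+06. δp/p = √((2·δb/b)² + (2·δu/u)²) = √(0.0225 + 0.0517) = 0.272, so δp = 1.2e+06.
Q = p − y + d: δQ = √(δp² + δy² + δd²) = √(1.44e+12 + 1.68e+09 + 3.25e+09) = 1.2e+06

1.2e+06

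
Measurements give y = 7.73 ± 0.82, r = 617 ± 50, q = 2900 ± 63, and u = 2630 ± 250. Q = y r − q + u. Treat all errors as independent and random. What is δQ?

687

Let p = y·r = 4770. δp/p = √((1·δy/y)² + (1·δr/r)²) = √(0.0113 + 0.00657) = 0.133, so δp = 637.
Q = p − q + u: δQ = √(δp² + δq² + δu²) = √(4.05e+05 + 3970 + 62500) = 687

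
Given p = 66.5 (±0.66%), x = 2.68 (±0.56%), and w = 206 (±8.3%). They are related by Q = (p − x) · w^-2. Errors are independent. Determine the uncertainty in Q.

Let u = p − x = 63.8. δu = √(δp² + δx²) = √(0.193 + 0.000225) = 0.439, so δu/u = 0.00688.
Q is then a monomial in u, w:
δQ/Q = √((δu/u)² + (-2·δw/w)²) = √(4.74e-05 + 0.0276) = 0.166
Q = 0.00150, so δQ = 0.166 × 0.00150 = 0.000250.

0.000250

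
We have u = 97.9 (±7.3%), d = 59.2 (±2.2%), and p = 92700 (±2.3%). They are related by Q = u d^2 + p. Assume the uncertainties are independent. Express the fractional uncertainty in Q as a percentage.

Let w = u·d^2 = 3.43e+05. δw/w = √((1·δu/u)² + (2·δd/d)²) = √(0.00533 + 0.00194) = 0.0852, so δw = 29200.
Q = w + p: δQ = √(δw² + δp²) = √(8.55e+08 + 4.55e+06) = 29300
Q = 4.36e+05, so δQ/Q = 29300/4.36e+05 = 0.0673.

6.73%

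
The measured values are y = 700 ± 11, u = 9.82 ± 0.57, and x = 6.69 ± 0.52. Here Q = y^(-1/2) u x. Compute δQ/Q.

0.0973

Q is a product of powers, so relative uncertainties combine in quadrature:
  (−½·δy/y)² = (-0.5×0.0157)² = 6.17e-05;  (1·δu/u)² = (1×0.0580)² = 0.00337;  (1·δx/x)² = (1×0.0777)² = 0.00604
δQ/Q = √(0.00947) = 0.0973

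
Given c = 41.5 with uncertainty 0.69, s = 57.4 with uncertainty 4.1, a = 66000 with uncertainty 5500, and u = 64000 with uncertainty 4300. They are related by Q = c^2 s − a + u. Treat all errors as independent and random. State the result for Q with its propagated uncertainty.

Let p = c^2·s = 98900. δp/p = √((2·δc/c)² + (1·δs/s)²) = √(0.00111 + 0.00510) = 0.0788, so δp = 7790.
Q = p − a + u: δQ = √(δp² + δa² + δu²) = √(6.07e+07 + 3.02e+07 + 1.85e+07) = 10500
Q = 96900.

96900 ± 10500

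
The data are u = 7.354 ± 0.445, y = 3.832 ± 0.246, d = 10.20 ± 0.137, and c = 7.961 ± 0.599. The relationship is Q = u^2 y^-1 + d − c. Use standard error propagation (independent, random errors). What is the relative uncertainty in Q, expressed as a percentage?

12.4%

Let p = u^2·y^-1 = 14.11. δp/p = √((2·δu/u)² + (-1·δy/y)²) = √(0.0146 + 0.00412) = 0.137, so δp = 1.93.
Q = p + d − c: δQ = √(δp² + δd² + δc²) = √(3.74 + 0.0188 + 0.359) = 2.03
Q = 16.35, so δQ/Q = 2.03/16.35 = 0.124.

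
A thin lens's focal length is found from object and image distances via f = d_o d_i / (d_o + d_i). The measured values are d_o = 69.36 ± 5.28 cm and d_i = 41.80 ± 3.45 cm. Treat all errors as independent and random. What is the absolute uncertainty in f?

∂f/∂d_o = (d_i/(d_o+d_i))² = 0.141;  ∂f/∂d_i = (d_o/(d_o+d_i))² = 0.389
δf = √((∂f/∂d_o · δd_o)² + (∂f/∂d_i · δd_i)²) = √(0.557 + 1.80) = 1.54 cm

1.54 cm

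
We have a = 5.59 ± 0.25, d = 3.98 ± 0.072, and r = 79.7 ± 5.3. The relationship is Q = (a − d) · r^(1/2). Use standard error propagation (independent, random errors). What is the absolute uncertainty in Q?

Let u = a − d = 1.61. δu = √(δa² + δd²) = √(0.0625 + 0.00518) = 0.260, so δu/u = 0.162.
Q is then a monomial in u, r:
δQ/Q = √((δu/u)² + (½·δr/r)²) = √(0.0261 + 0.00111) = 0.165
Q = 14.4, so δQ = 0.165 × 14.4 = 2.37.

2.37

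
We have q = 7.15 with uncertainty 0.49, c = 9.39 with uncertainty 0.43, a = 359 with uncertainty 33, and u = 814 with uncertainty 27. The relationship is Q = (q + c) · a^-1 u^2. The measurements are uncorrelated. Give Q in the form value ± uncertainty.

Let w = q + c = 16.5. δw = √(δq² + δc²) = √(0.240 + 0.185) = 0.652, so δw/w = 0.0394.
Q is then a monomial in w, a, u:
δQ/Q = √((δw/w)² + (-1·δa/a)² + (2·δu/u)²) = √(0.00155 + 0.00845 + 0.00440) = 0.120
Q = 30500, so δQ = 0.120 × 30500 = 3660.

30500 ± 3660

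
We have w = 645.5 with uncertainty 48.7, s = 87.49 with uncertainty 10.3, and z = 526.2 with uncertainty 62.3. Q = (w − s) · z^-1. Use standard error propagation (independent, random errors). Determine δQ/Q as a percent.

Let u = w − s = 558.0. δu = √(δw² + δs²) = √(2370 + 106) = 49.8, so δu/u = 0.0892.
Q is then a monomial in u, z:
δQ/Q = √((δu/u)² + (-1·δz/z)²) = √(0.00796 + 0.0140) = 0.148

14.8%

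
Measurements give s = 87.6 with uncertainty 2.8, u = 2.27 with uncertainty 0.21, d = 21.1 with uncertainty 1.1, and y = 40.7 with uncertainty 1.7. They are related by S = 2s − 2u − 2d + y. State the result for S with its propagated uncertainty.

169 ± 6.27

For a sum/difference, combine absolute errors in quadrature:
  (2·δs)² = 31.4;  (2·δu)² = 0.176;  (2·δd)² = 4.84;  (δy)² = 2.89
δS = √(39.3) = 6.27
S = 169.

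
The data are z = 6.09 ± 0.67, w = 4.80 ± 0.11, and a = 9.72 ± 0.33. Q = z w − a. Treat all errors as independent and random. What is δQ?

Let p = z·w = 29.2. δp/p = √((1·δz/z)² + (1·δw/w)²) = √(0.0121 + 0.000525) = 0.112, so δp = 3.29.
Q = p − a: δQ = √(δp² + δa²) = √(10.8 + 0.109) = 3.30

3.30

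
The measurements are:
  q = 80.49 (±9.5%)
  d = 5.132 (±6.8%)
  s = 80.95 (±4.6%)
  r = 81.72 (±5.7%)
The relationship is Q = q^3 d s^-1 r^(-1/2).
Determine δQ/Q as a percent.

Relative error in a monomial: (δQ/Q)² = Σ (nᵢ · δxᵢ/xᵢ)².
  (3·δq/q)² = (3×0.0950)² = 0.0812;  (1·δd/d)² = (1×0.0680)² = 0.00462;  (-1·δs/s)² = (-1×0.0460)² = 0.00212;  (−½·δr/r)² = (-0.5×0.0570)² = 0.000812
δQ/Q = √(0.0888) = 0.298

29.8%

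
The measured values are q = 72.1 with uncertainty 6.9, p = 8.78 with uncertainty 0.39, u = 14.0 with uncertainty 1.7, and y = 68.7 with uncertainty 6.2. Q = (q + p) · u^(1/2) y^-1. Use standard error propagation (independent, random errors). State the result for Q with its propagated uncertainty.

Let w = q + p = 80.9. δw = √(δq² + δp²) = √(47.6 + 0.152) = 6.91, so δw/w = 0.0854.
Q is then a monomial in w, u, y:
δQ/Q = √((δw/w)² + (½·δu/u)² + (-1·δy/y)²) = √(0.00730 + 0.00369 + 0.00814) = 0.138
Q = 4.41, so δQ = 0.138 × 4.41 = 0.609.

4.41 ± 0.609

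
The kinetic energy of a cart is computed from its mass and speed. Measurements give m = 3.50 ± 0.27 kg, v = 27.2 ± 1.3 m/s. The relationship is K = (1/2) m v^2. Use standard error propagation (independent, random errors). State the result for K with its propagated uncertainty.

Products/powers → add relative errors in quadrature, weighted by exponent:
  (1·δm/m)² = (1×0.0771)² = 0.00595;  (2·δv/v)² = (2×0.0478)² = 0.00914
δK/K = √(0.0151) = 0.123
K = 1290 J, so δK = 0.123 × 1290 = 159 J.

1290 ± 159 J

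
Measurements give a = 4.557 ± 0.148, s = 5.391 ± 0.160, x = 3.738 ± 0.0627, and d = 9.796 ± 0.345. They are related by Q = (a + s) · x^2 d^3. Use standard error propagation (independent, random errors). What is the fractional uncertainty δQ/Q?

0.113

Let u = a + s = 9.948. δu = √(δa² + δs²) = √(0.0219 + 0.0256) = 0.218, so δu/u = 0.0219.
Q is then a monomial in u, x, d:
δQ/Q = √((δu/u)² + (2·δx/x)² + (3·δd/d)²) = √(0.000480 + 0.00113 + 0.0112) = 0.113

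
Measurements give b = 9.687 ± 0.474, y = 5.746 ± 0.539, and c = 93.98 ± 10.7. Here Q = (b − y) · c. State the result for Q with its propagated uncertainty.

Let u = b − y = 3.941. δu = √(δb² + δy²) = √(0.225 + 0.291) = 0.718, so δu/u = 0.182.
Q is then a monomial in u, c:
δQ/Q = √((δu/u)² + (1·δc/c)²) = √(0.0332 + 0.0130) = 0.215
Q = 370.4, so δQ = 0.215 × 370.4 = 79.6.

370.4 ± 79.6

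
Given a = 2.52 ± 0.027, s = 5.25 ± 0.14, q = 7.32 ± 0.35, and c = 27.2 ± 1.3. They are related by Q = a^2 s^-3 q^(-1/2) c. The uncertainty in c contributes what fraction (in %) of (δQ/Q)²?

(δQ/Q)² = (2·δa/a)² + (-3·δs/s)² + (−½·δq/q)² + (1·δc/c)²
  a term: (2×0.0107)² = 0.000459
  s term: (-3×0.0267)² = 0.00640
  q term: (-0.5×0.0478)² = 0.000572
  c term: (1×0.0478)² = 0.00228
Total = 0.00972. Share from c = 0.00228/0.00972 = 0.235.

23.5%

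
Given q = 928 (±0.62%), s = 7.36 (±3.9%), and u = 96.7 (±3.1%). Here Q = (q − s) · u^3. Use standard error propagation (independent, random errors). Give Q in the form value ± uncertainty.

Let w = q − s = 921. δw = √(δq² + δs²) = √(33.1 + 0.0824) = 5.76, so δw/w = 0.00626.
Q is then a monomial in w, u:
δQ/Q = √((δw/w)² + (3·δu/u)²) = √(3.92e-05 + 0.00865) = 0.0932
Q = 8.32e+08, so δQ = 0.0932 × 8.32e+08 = 7.76e+07.

(8.32 ± 0.776) × 10^8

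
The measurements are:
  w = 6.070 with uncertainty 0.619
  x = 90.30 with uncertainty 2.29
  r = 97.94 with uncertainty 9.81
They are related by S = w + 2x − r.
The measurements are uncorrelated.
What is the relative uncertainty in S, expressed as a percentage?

S is a linear combination, so absolute uncertainties add in quadrature:
  (δw)² = 0.383;  (2·δx)² = 21.0;  (δr)² = 96.2
δS = √(118) = 10.8
S = 88.73, so δS/S = 10.8/88.73 = 0.122.

12.2%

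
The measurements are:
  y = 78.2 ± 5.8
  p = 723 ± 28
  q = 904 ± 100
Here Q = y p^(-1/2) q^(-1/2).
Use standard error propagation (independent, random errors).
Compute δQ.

For a monomial Q ∝ y, p^(-1/2), q^(-1/2), fractional errors add in quadrature:
  (1·δy/y)² = (1×0.0742)² = 0.00550;  (−½·δp/p)² = (-0.5×0.0387)² = 0.000375;  (−½·δq/q)² = (-0.5×0.111)² = 0.00306
δQ/Q = √(0.00894) = 0.0945
Q = 0.0967, so δQ = 0.0945 × 0.0967 = 0.00914.

0.00914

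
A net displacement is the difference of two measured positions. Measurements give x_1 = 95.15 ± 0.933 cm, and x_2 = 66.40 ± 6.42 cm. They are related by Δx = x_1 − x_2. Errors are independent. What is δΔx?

6.49 cm

Δx is a linear combination, so absolute uncertainties add in quadrature:
  (δx_1)² = 0.870;  (δx_2)² = 41.2
δΔx = √(42.1) = 6.49 cm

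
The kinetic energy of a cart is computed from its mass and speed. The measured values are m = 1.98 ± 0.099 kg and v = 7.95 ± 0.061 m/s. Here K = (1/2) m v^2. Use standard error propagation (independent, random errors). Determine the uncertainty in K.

3.27 J

Each factor contributes (exponent × relative error)² to (δK/K)²:
  (1·δm/m)² = (1×0.0500)² = 0.00250;  (2·δv/v)² = (2×0.00767)² = 0.000235
δK/K = √(0.00274) = 0.0523
K = 62.6 J, so δK = 0.0523 × 62.6 = 3.27 J.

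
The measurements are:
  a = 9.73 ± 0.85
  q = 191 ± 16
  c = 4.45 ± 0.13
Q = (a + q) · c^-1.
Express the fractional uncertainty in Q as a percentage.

8.50%

Let u = a + q = 201. δu = √(δa² + δq²) = √(0.722 + 256) = 16.0, so δu/u = 0.0798.
Q is then a monomial in u, c:
δQ/Q = √((δu/u)² + (-1·δc/c)²) = √(0.00637 + 0.000853) = 0.0850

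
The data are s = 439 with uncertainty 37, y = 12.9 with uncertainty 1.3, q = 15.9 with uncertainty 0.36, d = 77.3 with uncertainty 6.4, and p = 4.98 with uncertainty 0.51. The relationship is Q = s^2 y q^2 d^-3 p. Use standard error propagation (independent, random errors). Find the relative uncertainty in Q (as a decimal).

0.336

For a monomial Q ∝ s^2, y, q^2, d^-3, p, fractional errors add in quadrature:
  (2·δs/s)² = (2×0.0843)² = 0.0284;  (1·δy/y)² = (1×0.101)² = 0.0102;  (2·δq/q)² = (2×0.0226)² = 0.00205;  (-3·δd/d)² = (-3×0.0828)² = 0.0617;  (1·δp/p)² = (1×0.102)² = 0.0105
δQ/Q = √(0.113) = 0.336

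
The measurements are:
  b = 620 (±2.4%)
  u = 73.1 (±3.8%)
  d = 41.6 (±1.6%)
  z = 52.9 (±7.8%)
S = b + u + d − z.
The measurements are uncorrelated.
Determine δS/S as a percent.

S is a linear combination, so absolute uncertainties add in quadrature:
  (δb)² = 221;  (δu)² = 7.72;  (δd)² = 0.443;  (δz)² = 17.0
δS = √(247) = 15.7
S = 682, so δS/S = 15.7/682 = 0.0230.

2.30%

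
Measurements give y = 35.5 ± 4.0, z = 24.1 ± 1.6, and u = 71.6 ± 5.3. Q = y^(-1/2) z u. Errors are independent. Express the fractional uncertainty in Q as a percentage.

11.4%

Each factor contributes (exponent × relative error)² to (δQ/Q)²:
  (−½·δy/y)² = (-0.5×0.113)² = 0.00317;  (1·δz/z)² = (1×0.0664)² = 0.00441;  (1·δu/u)² = (1×0.0740)² = 0.00548
δQ/Q = √(0.0131) = 0.114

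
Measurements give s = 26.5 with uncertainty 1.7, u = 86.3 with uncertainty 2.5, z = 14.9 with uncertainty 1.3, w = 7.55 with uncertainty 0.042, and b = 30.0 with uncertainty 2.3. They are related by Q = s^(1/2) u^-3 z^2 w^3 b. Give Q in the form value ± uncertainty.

23.0 ± 4.88

Products/powers → add relative errors in quadrature, weighted by exponent:
  (½·δs/s)² = (0.5×0.0642)² = 0.00103;  (-3·δu/u)² = (-3×0.0290)² = 0.00755;  (2·δz/z)² = (2×0.0872)² = 0.0304;  (3·δw/w)² = (3×0.00556)² = 0.000279;  (1·δb/b)² = (1×0.0767)² = 0.00588
δQ/Q = √(0.0452) = 0.213
Q = 23.0, so δQ = 0.213 × 23.0 = 4.88.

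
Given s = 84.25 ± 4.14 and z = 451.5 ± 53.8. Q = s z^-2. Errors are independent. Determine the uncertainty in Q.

0.000101

Relative error in a monomial: (δQ/Q)² = Σ (nᵢ · δxᵢ/xᵢ)².
  (1·δs/s)² = (1×0.0491)² = 0.00241;  (-2·δz/z)² = (-2×0.119)² = 0.0568
δQ/Q = √(0.0592) = 0.243
Q = 0.0004133, so δQ = 0.243 × 0.0004133 = 0.000101.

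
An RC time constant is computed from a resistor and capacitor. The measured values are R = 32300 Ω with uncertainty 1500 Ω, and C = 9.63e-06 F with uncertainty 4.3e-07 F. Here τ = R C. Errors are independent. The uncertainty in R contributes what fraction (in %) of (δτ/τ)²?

(δτ/τ)² = (1·δR/R)² + (1·δC/C)²
  R term: (1×0.0464)² = 0.00216
  C term: (1×0.0447)² = 0.00199
Total = 0.00415. Share from R = 0.00216/0.00415 = 0.520.

52.0%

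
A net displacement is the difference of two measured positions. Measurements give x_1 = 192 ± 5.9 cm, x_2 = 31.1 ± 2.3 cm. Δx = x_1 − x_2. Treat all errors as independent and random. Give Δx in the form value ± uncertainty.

Absolute uncertainties add in quadrature for a linear combination:
  (δx_1)² = 34.8;  (δx_2)² = 5.29
δΔx = √(40.1) = 6.33 cm
Δx = 161 cm.

161 ± 6.33 cm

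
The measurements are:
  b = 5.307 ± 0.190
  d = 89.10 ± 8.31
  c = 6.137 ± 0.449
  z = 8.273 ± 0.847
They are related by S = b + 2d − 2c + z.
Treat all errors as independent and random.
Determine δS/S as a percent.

Sums and differences: (δS)² = Σ (cᵢ δxᵢ)².
  (δb)² = 0.0361;  (2·δd)² = 276;  (2·δc)² = 0.806;  (δz)² = 0.717
δS = √(278) = 16.7
S = 179.5, so δS/S = 16.7/179.5 = 0.0928.

9.28%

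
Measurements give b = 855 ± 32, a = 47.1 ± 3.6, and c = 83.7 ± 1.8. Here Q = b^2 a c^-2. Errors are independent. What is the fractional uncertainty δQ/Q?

Since Q is a product/quotient, work with relative uncertainties:
  (2·δb/b)² = (2×0.0374)² = 0.00560;  (1·δa/a)² = (1×0.0764)² = 0.00584;  (-2·δc/c)² = (-2×0.0215)² = 0.00185
δQ/Q = √(0.0133) = 0.115

0.115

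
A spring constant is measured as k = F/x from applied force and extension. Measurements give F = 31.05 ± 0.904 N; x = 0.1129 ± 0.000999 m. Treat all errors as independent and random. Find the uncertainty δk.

Products/powers → add relative errors in quadrature, weighted by exponent:
  (1·δF/F)² = (1×0.0291)² = 0.000848;  (-1·δx/x)² = (-1×0.00885)² = 7.83e-05
δk/k = √(0.000926) = 0.0304
k = 275.0 N/m, so δk = 0.0304 × 275.0 = 8.37 N/m.

8.37 N/m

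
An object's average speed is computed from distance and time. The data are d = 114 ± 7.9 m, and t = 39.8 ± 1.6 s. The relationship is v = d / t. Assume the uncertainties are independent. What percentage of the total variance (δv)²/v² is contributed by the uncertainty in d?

(δv/v)² = (1·δd/d)² + (-1·δt/t)²
  d term: (1×0.0693)² = 0.00480
  t term: (-1×0.0402)² = 0.00162
Total = 0.00642. Share from d = 0.00480/0.00642 = 0.748.

74.8%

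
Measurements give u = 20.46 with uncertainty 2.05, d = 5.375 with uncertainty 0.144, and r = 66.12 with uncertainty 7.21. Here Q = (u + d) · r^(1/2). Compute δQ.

Let w = u + d = 25.84. δw = √(δu² + δd²) = √(4.20 + 0.0207) = 2.06, so δw/w = 0.0795.
Q is then a monomial in w, r:
δQ/Q = √((δw/w)² + (½·δr/r)²) = √(0.00633 + 0.00297) = 0.0964
Q = 210.1, so δQ = 0.0964 × 210.1 = 20.3.

20.3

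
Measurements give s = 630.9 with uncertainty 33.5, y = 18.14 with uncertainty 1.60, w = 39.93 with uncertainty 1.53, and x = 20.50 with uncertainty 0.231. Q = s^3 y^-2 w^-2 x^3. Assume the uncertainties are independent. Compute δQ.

1.04e+06

Each factor contributes (exponent × relative error)² to (δQ/Q)²:
  (3·δs/s)² = (3×0.0531)² = 0.0254;  (-2·δy/y)² = (-2×0.0882)² = 0.0311;  (-2·δw/w)² = (-2×0.0383)² = 0.00587;  (3·δx/x)² = (3×0.0113)² = 0.00114
δQ/Q = √(0.0635) = 0.252
Q = 4.124e+06, so δQ = 0.252 × 4.124e+06 = 1.04e+06.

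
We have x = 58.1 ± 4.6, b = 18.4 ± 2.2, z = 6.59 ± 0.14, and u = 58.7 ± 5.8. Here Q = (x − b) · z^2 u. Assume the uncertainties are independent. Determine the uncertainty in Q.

Let w = x − b = 39.7. δw = √(δx² + δb²) = √(21.2 + 4.84) = 5.10, so δw/w = 0.128.
Q is then a monomial in w, z, u:
δQ/Q = √((δw/w)² + (2·δz/z)² + (1·δu/u)²) = √(0.0165 + 0.00181 + 0.00976) = 0.168
Q = 1.01e+05, so δQ = 0.168 × 1.01e+05 = 17000.

17000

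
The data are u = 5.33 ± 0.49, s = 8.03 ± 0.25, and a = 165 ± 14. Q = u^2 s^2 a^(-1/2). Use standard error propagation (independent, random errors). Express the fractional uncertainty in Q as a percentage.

For a monomial Q ∝ u^2, s^2, a^(-1/2), fractional errors add in quadrature:
  (2·δu/u)² = (2×0.0919)² = 0.0338;  (2·δs/s)² = (2×0.0311)² = 0.00388;  (−½·δa/a)² = (-0.5×0.0848)² = 0.00180
δQ/Q = √(0.0395) = 0.199

19.9%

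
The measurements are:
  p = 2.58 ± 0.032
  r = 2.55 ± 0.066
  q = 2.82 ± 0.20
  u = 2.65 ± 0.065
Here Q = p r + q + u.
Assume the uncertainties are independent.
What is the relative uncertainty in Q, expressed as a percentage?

Let w = p·r = 6.58. δw/w = √((1·δp/p)² + (1·δr/r)²) = √(0.000154 + 0.000670) = 0.0287, so δw = 0.189.
Q = w + q + u: δQ = √(δw² + δq² + δu²) = √(0.0357 + 0.0400 + 0.00423) = 0.283
Q = 12.0, so δQ/Q = 0.283/12.0 = 0.0235.

2.35%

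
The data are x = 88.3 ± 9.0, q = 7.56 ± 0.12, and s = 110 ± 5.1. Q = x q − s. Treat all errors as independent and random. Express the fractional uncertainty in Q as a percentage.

Let p = x·q = 668. δp/p = √((1·δx/x)² + (1·δq/q)²) = √(0.0104 + 0.000252) = 0.103, so δp = 68.9.
Q = p − s: δQ = √(δp² + δs²) = √(4740 + 26.0) = 69.0
Q = 558, so δQ/Q = 69.0/558 = 0.124.

12.4%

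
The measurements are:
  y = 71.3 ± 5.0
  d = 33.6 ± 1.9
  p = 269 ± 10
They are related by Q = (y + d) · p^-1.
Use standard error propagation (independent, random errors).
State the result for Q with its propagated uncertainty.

0.390 ± 0.0246

Let u = y + d = 105. δu = √(δy² + δd²) = √(25.0 + 3.61) = 5.35, so δu/u = 0.0510.
Q is then a monomial in u, p:
δQ/Q = √((δu/u)² + (-1·δp/p)²) = √(0.00260 + 0.00138) = 0.0631
Q = 0.390, so δQ = 0.0631 × 0.390 = 0.0246.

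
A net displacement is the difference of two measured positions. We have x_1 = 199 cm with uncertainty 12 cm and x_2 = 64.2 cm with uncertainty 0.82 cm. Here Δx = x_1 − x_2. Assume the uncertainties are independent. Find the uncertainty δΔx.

12.0 cm

For a sum/difference, combine absolute errors in quadrature:
  (δx_1)² = 144;  (δx_2)² = 0.672
δΔx = √(145) = 12.0 cm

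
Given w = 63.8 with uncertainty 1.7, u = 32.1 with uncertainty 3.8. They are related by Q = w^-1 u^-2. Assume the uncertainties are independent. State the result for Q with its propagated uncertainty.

(1.52 ± 0.362) × 10^-5

For a monomial Q ∝ w^-1, u^-2, fractional errors add in quadrature:
  (-1·δw/w)² = (-1×0.0266)² = 0.000710;  (-2·δu/u)² = (-2×0.118)² = 0.0561
δQ/Q = √(0.0568) = 0.238
Q = 1.52e-05, so δQ = 0.238 × 1.52e-05 = 3.62e-06.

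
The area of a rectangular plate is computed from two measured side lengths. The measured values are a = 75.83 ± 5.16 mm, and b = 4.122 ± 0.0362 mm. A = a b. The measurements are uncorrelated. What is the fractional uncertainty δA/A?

Each factor contributes (exponent × relative error)² to (δA/A)²:
  (1·δa/a)² = (1×0.0680)² = 0.00463;  (1·δb/b)² = (1×0.00878)² = 7.71e-05
δA/A = √(0.00471) = 0.0686

0.0686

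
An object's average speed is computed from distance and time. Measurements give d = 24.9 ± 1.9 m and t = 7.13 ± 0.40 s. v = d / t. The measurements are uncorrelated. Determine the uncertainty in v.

Since v is a product/quotient, work with relative uncertainties:
  (1·δd/d)² = (1×0.0763)² = 0.00582;  (-1·δt/t)² = (-1×0.0561)² = 0.00315
δv/v = √(0.00897) = 0.0947
v = 3.49 m/s, so δv = 0.0947 × 3.49 = 0.331 m/s.

0.331 m/s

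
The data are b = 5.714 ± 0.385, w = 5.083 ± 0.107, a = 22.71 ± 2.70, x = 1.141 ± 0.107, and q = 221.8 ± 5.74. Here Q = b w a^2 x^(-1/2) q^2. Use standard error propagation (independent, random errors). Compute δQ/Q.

0.258

Since Q is a product/quotient, work with relative uncertainties:
  (1·δb/b)² = (1×0.0674)² = 0.00454;  (1·δw/w)² = (1×0.0211)² = 0.000443;  (2·δa/a)² = (2×0.119)² = 0.0565;  (−½·δx/x)² = (-0.5×0.0938)² = 0.00220;  (2·δq/q)² = (2×0.0259)² = 0.00268
δQ/Q = √(0.0664) = 0.258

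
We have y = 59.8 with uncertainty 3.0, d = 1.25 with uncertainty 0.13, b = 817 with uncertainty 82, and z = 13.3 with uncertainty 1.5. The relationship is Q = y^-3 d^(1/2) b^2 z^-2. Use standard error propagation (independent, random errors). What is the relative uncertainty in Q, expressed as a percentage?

34.1%

Products/powers → add relative errors in quadrature, weighted by exponent:
  (-3·δy/y)² = (-3×0.0502)² = 0.0227;  (½·δd/d)² = (0.5×0.104)² = 0.00270;  (2·δb/b)² = (2×0.100)² = 0.0403;  (-2·δz/z)² = (-2×0.113)² = 0.0509
δQ/Q = √(0.117) = 0.341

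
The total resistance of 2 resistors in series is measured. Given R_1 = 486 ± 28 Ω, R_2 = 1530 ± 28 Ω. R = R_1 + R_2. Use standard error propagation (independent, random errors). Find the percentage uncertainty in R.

Absolute uncertainties add in quadrature for a linear combination:
  (δR_1)² = 784;  (δR_2)² = 784
δR = √(1570) = 39.6 Ω
R = 2020 Ω, so δR/R = 39.6/2020 = 0.0196.

1.96%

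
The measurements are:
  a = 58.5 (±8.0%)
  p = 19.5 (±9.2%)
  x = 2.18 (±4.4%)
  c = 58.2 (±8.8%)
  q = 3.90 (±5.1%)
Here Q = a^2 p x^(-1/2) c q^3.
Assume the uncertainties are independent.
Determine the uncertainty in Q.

4e+07

Each factor contributes (exponent × relative error)² to (δQ/Q)²:
  (2·δa/a)² = (2×0.0800)² = 0.0256;  (1·δp/p)² = (1×0.0920)² = 0.00846;  (−½·δx/x)² = (-0.5×0.0440)² = 0.000484;  (1·δc/c)² = (1×0.0880)² = 0.00774;  (3·δq/q)² = (3×0.0510)² = 0.0234
δQ/Q = √(0.0657) = 0.256
Q = 1.56e+08, so δQ = 0.256 × 1.56e+08 = 4e+07.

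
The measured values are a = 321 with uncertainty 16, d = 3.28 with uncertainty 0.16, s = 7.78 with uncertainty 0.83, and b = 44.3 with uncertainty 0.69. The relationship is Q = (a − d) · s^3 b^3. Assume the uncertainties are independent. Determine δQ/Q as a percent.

Let u = a − d = 318. δu = √(δa² + δd²) = √(256 + 0.0256) = 16.0, so δu/u = 0.0504.
Q is then a monomial in u, s, b:
δQ/Q = √((δu/u)² + (3·δs/s)² + (3·δb/b)²) = √(0.00254 + 0.102 + 0.00218) = 0.327

32.7%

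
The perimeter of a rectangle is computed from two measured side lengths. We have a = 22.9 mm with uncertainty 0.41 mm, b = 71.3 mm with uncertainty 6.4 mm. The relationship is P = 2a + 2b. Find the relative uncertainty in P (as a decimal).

Each term contributes (cᵢ δxᵢ)² to (δP)²:
  (2·δa)² = 0.672;  (2·δb)² = 164
δP = √(165) = 12.8 mm
P = 188 mm, so δP/P = 12.8/188 = 0.0681.

0.0681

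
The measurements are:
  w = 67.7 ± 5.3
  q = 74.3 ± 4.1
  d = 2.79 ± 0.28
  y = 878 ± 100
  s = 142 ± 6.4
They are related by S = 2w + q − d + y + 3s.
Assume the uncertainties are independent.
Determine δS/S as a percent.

Each term contributes (cᵢ δxᵢ)² to (δS)²:
  (2·δw)² = 112;  (δq)² = 16.8;  (δd)² = 0.0784;  (δy)² = 10000;  (3·δs)² = 369
δS = √(10500) = 102
S = 1510, so δS/S = 102/1510 = 0.0678.

6.78%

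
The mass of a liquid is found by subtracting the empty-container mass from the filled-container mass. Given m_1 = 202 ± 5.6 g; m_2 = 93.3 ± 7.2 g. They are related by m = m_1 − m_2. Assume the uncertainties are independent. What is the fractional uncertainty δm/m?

0.0839

Each term contributes (cᵢ δxᵢ)² to (δm)²:
  (δm_1)² = 31.4;  (δm_2)² = 51.8
δm = √(83.2) = 9.12 g
m = 109 g, so δm/m = 9.12/109 = 0.0839.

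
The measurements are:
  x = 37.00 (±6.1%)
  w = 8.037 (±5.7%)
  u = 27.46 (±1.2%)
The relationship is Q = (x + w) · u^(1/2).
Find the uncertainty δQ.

12.2

Let h = x + w = 45.04. δh = √(δx² + δw²) = √(5.09 + 0.210) = 2.30, so δh/h = 0.0511.
Q is then a monomial in h, u:
δQ/Q = √((δh/h)² + (½·δu/u)²) = √(0.00261 + 3.6e-05) = 0.0515
Q = 236.0, so δQ = 0.0515 × 236.0 = 12.2.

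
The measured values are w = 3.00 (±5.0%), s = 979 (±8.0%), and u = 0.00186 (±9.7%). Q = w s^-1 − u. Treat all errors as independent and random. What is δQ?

Let p = w·s^-1 = 0.00306. δp/p = √((1·δw/w)² + (-1·δs/s)²) = √(0.00250 + 0.00640) = 0.0943, so δp = 0.000289.
Q = p − u: δQ = √(δp² + δu²) = √(8.36e-08 + 3.26e-08) = 0.000341

0.000341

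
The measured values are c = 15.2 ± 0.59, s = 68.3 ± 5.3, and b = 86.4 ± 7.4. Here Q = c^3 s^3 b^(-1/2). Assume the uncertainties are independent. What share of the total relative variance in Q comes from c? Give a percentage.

(δQ/Q)² = (3·δc/c)² + (3·δs/s)² + (−½·δb/b)²
  c term: (3×0.0388)² = 0.0136
  s term: (3×0.0776)² = 0.0542
  b term: (-0.5×0.0856)² = 0.00183
Total = 0.0696. Share from c = 0.0136/0.0696 = 0.195.

19.5%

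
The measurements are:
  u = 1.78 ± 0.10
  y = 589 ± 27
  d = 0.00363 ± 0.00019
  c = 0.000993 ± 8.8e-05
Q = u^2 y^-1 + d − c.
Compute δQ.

Let p = u^2·y^-1 = 0.00538. δp/p = √((2·δu/u)² + (-1·δy/y)²) = √(0.0126 + 0.00210) = 0.121, so δp = 0.000653.
Q = p + d − c: δQ = √(δp² + δd² + δc²) = √(4.26e-07 + 3.61e-08 + 7.74e-09) = 0.000686

0.000686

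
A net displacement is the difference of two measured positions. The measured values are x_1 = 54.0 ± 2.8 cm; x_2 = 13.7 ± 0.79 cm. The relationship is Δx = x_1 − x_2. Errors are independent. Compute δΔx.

2.91 cm

Absolute uncertainties add in quadrature for a linear combination:
  (δx_1)² = 7.84;  (δx_2)² = 0.624
δΔx = √(8.46) = 2.91 cm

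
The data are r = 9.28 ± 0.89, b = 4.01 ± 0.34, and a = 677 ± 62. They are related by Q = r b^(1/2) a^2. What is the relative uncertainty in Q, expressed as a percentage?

21.1%

Each factor contributes (exponent × relative error)² to (δQ/Q)²:
  (1·δr/r)² = (1×0.0959)² = 0.00920;  (½·δb/b)² = (0.5×0.0848)² = 0.00180;  (2·δa/a)² = (2×0.0916)² = 0.0335
δQ/Q = √(0.0445) = 0.211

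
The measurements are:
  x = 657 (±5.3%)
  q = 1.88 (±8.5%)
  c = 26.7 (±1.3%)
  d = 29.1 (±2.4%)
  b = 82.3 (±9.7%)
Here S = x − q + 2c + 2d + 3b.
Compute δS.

Absolute uncertainties add in quadrature for a linear combination:
  (δx)² = 1210;  (δq)² = 0.0255;  (2·δc)² = 0.482;  (2·δd)² = 1.95;  (3·δb)² = 574
δS = √(1790) = 42.3

42.3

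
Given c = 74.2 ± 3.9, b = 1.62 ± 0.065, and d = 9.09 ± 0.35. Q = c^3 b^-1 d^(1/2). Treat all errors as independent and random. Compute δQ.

1.25e+05

For a monomial Q ∝ c^3, b^-1, d^(1/2), fractional errors add in quadrature:
  (3·δc/c)² = (3×0.0526)² = 0.0249;  (-1·δb/b)² = (-1×0.0401)² = 0.00161;  (½·δd/d)² = (0.5×0.0385)² = 0.000371
δQ/Q = √(0.0268) = 0.164
Q = 7.6e+05, so δQ = 0.164 × 7.6e+05 = 1.25e+05.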